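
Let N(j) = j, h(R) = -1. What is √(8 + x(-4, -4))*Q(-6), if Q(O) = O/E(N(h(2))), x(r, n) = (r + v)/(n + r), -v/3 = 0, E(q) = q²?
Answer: -3*√34 ≈ -17.493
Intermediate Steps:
v = 0 (v = -3*0 = 0)
x(r, n) = r/(n + r) (x(r, n) = (r + 0)/(n + r) = r/(n + r))
Q(O) = O (Q(O) = O/((-1)²) = O/1 = O*1 = O)
√(8 + x(-4, -4))*Q(-6) = √(8 - 4/(-4 - 4))*(-6) = √(8 - 4/(-8))*(-6) = √(8 - 4*(-⅛))*(-6) = √(8 + ½)*(-6) = √(17/2)*(-6) = (√34/2)*(-6) = -3*√34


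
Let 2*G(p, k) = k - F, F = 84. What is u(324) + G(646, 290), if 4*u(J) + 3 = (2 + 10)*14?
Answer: 577/4 ≈ 144.25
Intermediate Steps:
u(J) = 165/4 (u(J) = -¾ + ((2 + 10)*14)/4 = -¾ + (12*14)/4 = -¾ + (¼)*168 = -¾ + 42 = 165/4)
G(p, k) = -42 + k/2 (G(p, k) = (k - 1*84)/2 = (k - 84)/2 = (-84 + k)/2 = -42 + k/2)
u(324) + G(646, 290) = 165/4 + (-42 + (½)*290) = 165/4 + (-42 + 145) = 165/4 + 103 = 577/4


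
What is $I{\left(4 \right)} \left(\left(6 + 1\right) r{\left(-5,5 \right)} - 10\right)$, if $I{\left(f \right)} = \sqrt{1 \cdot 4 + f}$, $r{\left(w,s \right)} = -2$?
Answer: $- 48 \sqrt{2} \approx -67.882$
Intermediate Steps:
$I{\left(f \right)} = \sqrt{4 + f}$
$I{\left(4 \right)} \left(\left(6 + 1\right) r{\left(-5,5 \right)} - 10\right) = \sqrt{4 + 4} \left(\left(6 + 1\right) \left(-2\right) - 10\right) = \sqrt{8} \left(7 \left(-2\right) - 10\right) = 2 \sqrt{2} \left(-14 - 10\right) = 2 \sqrt{2} \left(-24\right) = - 48 \sqrt{2}$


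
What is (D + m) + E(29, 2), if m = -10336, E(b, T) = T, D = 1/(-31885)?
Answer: -329499591/31885 ≈ -10334.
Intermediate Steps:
D = -1/31885 ≈ -3.1363e-5
(D + m) + E(29, 2) = (-1/31885 - 10336) + 2 = -329563361/31885 + 2 = -329499591/31885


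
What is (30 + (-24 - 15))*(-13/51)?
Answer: 39/17 ≈ 2.2941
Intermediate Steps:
(30 + (-24 - 15))*(-13/51) = (30 - 39)*(-13*1/51) = -9*(-13/51) = 39/17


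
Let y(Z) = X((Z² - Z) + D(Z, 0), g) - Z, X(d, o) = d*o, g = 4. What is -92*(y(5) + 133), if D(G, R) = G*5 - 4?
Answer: -26864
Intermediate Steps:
D(G, R) = -4 + 5*G (D(G, R) = 5*G - 4 = -4 + 5*G)
y(Z) = -16 + 4*Z² + 15*Z (y(Z) = ((Z² - Z) + (-4 + 5*Z))*4 - Z = (-4 + Z² + 4*Z)*4 - Z = (-16 + 4*Z² + 16*Z) - Z = -16 + 4*Z² + 15*Z)
-92*(y(5) + 133) = -92*((-16 + 4*5² + 15*5) + 133) = -92*((-16 + 4*25 + 75) + 133) = -92*((-16 + 100 + 75) + 133) = -92*(159 + 133) = -92*292 = -26864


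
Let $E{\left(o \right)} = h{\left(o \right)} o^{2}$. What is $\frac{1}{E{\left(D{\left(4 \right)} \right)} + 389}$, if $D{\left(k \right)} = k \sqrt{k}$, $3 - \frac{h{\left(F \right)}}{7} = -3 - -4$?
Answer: $\frac{1}{1285} \approx 0.00077821$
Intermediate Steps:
$h{\left(F \right)} = 14$ ($h{\left(F \right)} = 21 - 7 \left(-3 - -4\right) = 21 - 7 \left(-3 + 4\right) = 21 - 7 = 14$)
$D{\left(k \right)} = k^{\frac{3}{2}}$
$E{\left(o \right)} = 14 o^{2}$
$\frac{1}{E{\left(D{\left(4 \right)} \right)} + 389} = \frac{1}{14 \left(4^{\frac{3}{2}}\right)^{2} + 389} = \frac{1}{14 \cdot 8^{2} + 389} = \frac{1}{14 \cdot 64 + 389} = \frac{1}{896 + 389} = \frac{1}{1285}$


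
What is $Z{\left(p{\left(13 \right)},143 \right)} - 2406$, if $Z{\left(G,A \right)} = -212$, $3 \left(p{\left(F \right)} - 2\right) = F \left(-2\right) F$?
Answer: $-2618$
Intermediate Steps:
$p{\left(F \right)} = 2 - \frac{2 F^{2}}{3}$ ($p{\left(F \right)} = 2 + \frac{F \left(-2\right) F}{3} = 2 + \frac{- 2 F F}{3} = 2 + \frac{\left(-2\right) F^{2}}{3} = 2 - \frac{2 F^{2}}{3}$)
$Z{\left(p{\left(13 \right)},143 \right)} - 2406 = -212 - 2406 = -2618$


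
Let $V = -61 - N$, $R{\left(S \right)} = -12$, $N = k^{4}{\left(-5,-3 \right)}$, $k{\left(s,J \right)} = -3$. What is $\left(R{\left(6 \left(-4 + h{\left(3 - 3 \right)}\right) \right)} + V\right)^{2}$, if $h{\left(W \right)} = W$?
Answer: $23716$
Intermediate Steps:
$N = 81$ ($N = \left(-3\right)^{4} = 81$)
$V = -142$ ($V = -61 - 81 = -142$)
$\left(R{\left(6 \left(-4 + h{\left(3 - 3 \right)}\right) \right)} + V\right)^{2} = \left(-12 - 142\right)^{2} = \left(-154\right)^{2} = 23716$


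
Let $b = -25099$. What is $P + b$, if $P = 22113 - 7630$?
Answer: $-10616$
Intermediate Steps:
$P = 14483$ ($P = 22113 - 7630 = 14483$)
$P + b = 14483 - 25099 = -10616$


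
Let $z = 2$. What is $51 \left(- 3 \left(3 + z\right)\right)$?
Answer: $-765$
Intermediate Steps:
$51 \left(- 3 \left(3 + z\right)\right) = 51 \left(- 3 \left(3 + 2\right)\right) = 51 \left(\left(-3\right) 5\right) = 51 \left(-15\right) = -765$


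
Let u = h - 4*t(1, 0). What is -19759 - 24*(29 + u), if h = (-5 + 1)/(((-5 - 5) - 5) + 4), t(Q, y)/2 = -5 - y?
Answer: -235661/11 ≈ -21424.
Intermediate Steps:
t(Q, y) = -10 - 2*y (t(Q, y) = 2*(-5 - y) = -10 - 2*y)
h = 4/11 (h = -4/((-10 - 5) + 4) = -4/(-15 + 4) = -4/(-11) = -4*(-1/11) = 4/11 ≈ 0.36364)
u = 444/11 (u = 4/11 - 4*(-10 - 2*0) = 4/11 - 4*(-10 + 0) = 4/11 - 4*(-10) = 4/11 + 40 = 444/11 ≈ 40.364)
-19759 - 24*(29 + u) = -19759 - 24*(29 + 444/11) = -19759 - 24*763/11 = -19759 - 18312/11 = -235661/11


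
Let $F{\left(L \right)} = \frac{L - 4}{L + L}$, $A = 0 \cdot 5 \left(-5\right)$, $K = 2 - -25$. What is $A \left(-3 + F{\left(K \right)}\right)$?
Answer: $0$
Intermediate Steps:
$K = 27$ ($K = 2 + 25 = 27$)
$A = 0$ ($A = 0 \left(-5\right) = 0$)
$F{\left(L \right)} = \frac{-4 + L}{2 L}$
$A \left(-3 + F{\left(K \right)}\right) = 0 \left(-3 + \frac{-4 + 27}{2 \cdot 27}\right) = 0 \left(-3 + \frac{1}{2} \cdot \frac{1}{27} \cdot 23\right) = 0 \left(-3 + \frac{23}{54}\right) = 0 \left(- \frac{139}{54}\right) = 0$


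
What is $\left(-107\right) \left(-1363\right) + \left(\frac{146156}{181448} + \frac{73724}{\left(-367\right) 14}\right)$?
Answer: $\frac{2427714208735}{16647854} \approx 1.4583 \cdot 10^{5}$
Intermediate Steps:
$\left(-107\right) \left(-1363\right) + \left(\frac{146156}{181448} + \frac{73724}{\left(-367\right) 14}\right) = 145841 + \left(146156 \cdot \frac{1}{181448} + \frac{73724}{-5138}\right) = 145841 + \left(\frac{36539}{45362} + 73724 \left(- \frac{1}{5138}\right)\right) = 145841 + \left(\frac{36539}{45362} - \frac{5266}{367}\right) = 145841 - \frac{225466479}{16647854} = \frac{2427714208735}{16647854}$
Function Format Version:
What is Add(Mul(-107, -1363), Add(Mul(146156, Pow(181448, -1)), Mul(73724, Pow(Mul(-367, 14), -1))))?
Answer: Rational(2427714208735, 16647854) ≈ 1.4583e+5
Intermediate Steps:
Add(Mul(-107, -1363), Add(Mul(146156, Pow(181448, -1)), Mul(73724, Pow(Mul(-367, 14), -1)))) = Add(145841, Add(Mul(146156, Rational(1, 181448)), Mul(73724, Pow(-5138, -1)))) = Add(145841, Add(Rational(36539, 45362), Mul(73724, Rational(-1, 5138)))) = Add(145841, Add(Rational(36539, 45362), Rational(-5266, 367))) = Add(145841, Rational(-225466479, 16647854)) = Rational(2427714208735, 16647854)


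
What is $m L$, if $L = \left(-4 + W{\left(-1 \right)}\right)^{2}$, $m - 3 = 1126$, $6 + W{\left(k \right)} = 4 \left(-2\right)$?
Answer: $365796$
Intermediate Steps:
$W{\left(k \right)} = -14$ ($W{\left(k \right)} = -6 + 4 \left(-2\right) = -6 - 8 = -14$)
$m = 1129$ ($m = 3 + 1126 = 1129$)
$L = 324$ ($L = \left(-4 - 14\right)^{2} = \left(-18\right)^{2} = 324$)
$m L = 1129 \cdot 324 = 365796$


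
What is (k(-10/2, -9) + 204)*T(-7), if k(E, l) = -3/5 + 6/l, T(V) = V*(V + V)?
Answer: 298018/15 ≈ 19868.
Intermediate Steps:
T(V) = 2*V**2 (T(V) = V*(2*V) = 2*V**2)
k(E, l) = -3/5 + 6/l (k(E, l) = -3*1/5 + 6/l = -3/5 + 6/l)
(k(-10/2, -9) + 204)*T(-7) = ((-3/5 + 6/(-9)) + 204)*(2*(-7)**2) = ((-3/5 + 6*(-1/9)) + 204)*(2*49) = ((-3/5 - 2/3) + 204)*98 = (-19/15 + 204)*98 = (3041/15)*98 = 298018/15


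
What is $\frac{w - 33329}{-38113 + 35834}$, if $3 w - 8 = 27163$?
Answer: $\frac{24272}{2279} \approx 10.65$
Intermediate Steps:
$w = 9057$ ($w = \frac{8}{3} + \frac{1}{3} \cdot 27163 = \frac{8}{3} + \frac{27163}{3} = 9057$)
$\frac{w - 33329}{-38113 + 35834} = \frac{9057 - 33329}{-38113 + 35834} = - \frac{24272}{-2279} = \left(-24272\right) \left(- \frac{1}{2279}\right) = \frac{24272}{2279}$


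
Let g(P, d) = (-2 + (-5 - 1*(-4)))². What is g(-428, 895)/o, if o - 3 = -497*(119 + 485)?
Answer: -9/300185 ≈ -2.9982e-5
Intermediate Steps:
g(P, d) = 9 (g(P, d) = (-2 + (-5 + 4))² = (-2 - 1)² = (-3)² = 9)
o = -300185 (o = 3 - 497*(119 + 485) = 3 - 497*604 = 3 - 300188 = -300185)
g(-428, 895)/o = 9/(-300185) = 9*(-1/300185) = -9/300185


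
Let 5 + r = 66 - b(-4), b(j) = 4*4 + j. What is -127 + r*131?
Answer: 6292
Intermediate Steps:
b(j) = 16 + j
r = 49 (r = -5 + (66 - (16 - 4)) = -5 + (66 - 1*12) = -5 + (66 - 12) = -5 + 54 = 49)
-127 + r*131 = -127 + 49*131 = -127 + 6419 = 6292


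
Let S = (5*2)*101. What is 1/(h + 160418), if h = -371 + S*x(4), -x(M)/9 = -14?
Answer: 1/287307 ≈ 3.4806e-6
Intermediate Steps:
x(M) = 126 (x(M) = -9*(-14) = 126)
S = 1010 (S = 10*101 = 1010)
h = 126889 (h = -371 + 1010*126 = -371 + 127260 = 126889)
1/(h + 160418) = 1/(126889 + 160418) = 1/287307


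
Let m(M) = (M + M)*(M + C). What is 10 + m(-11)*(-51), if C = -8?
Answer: -21308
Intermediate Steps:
m(M) = 2*M*(-8 + M) (m(M) = (M + M)*(M - 8) = (2*M)*(-8 + M) = 2*M*(-8 + M))
10 + m(-11)*(-51) = 10 + (2*(-11)*(-8 - 11))*(-51) = 10 + (2*(-11)*(-19))*(-51) = 10 + 418*(-51) = 10 - 21318 = -21308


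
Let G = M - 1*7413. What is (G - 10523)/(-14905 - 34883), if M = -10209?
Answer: 28145/49788 ≈ 0.56530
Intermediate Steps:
G = -17622 (G = -10209 - 1*7413 = -10209 - 7413 = -17622)
(G - 10523)/(-14905 - 34883) = (-17622 - 10523)/(-14905 - 34883) = -28145/(-49788) = -28145*(-1/49788) = 28145/49788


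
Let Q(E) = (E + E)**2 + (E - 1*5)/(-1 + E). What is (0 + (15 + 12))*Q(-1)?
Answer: 189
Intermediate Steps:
Q(E) = 4*E**2 + (-5 + E)/(-1 + E) (Q(E) = (2*E)**2 + (E - 5)/(-1 + E) = 4*E**2 + (-5 + E)/(-1 + E))
(0 + (15 + 12))*Q(-1) = (0 + (15 + 12))*((-5 - 1 - 4*(-1)**2 + 4*(-1)**3)/(-1 - 1)) = (0 + 27)*((-5 - 1 - 4*1 + 4*(-1))/(-2)) = 27*(-(-5 - 1 - 4 - 4)/2) = 27*(-1/2*(-14)) = 27*7 = 189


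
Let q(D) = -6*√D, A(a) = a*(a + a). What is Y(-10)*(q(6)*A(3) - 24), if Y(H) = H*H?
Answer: -2400 - 10800*√6 ≈ -28855.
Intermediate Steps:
Y(H) = H²
A(a) = 2*a² (A(a) = a*(2*a) = 2*a²)
Y(-10)*(q(6)*A(3) - 24) = (-10)²*((-6*√6)*(2*3²) - 24) = 100*((-6*√6)*(2*9) - 24) = 100*(-6*√6*18 - 24) = 100*(-108*√6 - 24) = 100*(-24 - 108*√6) = -2400 - 10800*√6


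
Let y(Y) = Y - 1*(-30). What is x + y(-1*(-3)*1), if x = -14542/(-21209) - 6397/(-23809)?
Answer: 17145752124/504965081 ≈ 33.954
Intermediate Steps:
x = 481904451/504965081 (x = -14542*(-1/21209) - 6397*(-1/23809) = 14542/21209 + 6397/23809 = 481904451/504965081 ≈ 0.95433)
y(Y) = 30 + Y (y(Y) = Y + 30 = 30 + Y)
x + y(-1*(-3)*1) = 481904451/504965081 + (30 - 1*(-3)*1) = 481904451/504965081 + (30 + 3*1) = 481904451/504965081 + (30 + 3) = 481904451/504965081 + 33 = 17145752124/504965081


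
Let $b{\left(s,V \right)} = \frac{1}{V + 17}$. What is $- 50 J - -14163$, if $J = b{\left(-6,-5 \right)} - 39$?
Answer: $\frac{96653}{6} \approx 16109.0$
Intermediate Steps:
$b{\left(s,V \right)} = \frac{1}{17 + V}$
$J = - \frac{467}{12}$ ($J = \frac{1}{17 - 5} - 39 = \frac{1}{12} - 39 = - \frac{467}{12} \approx -38.917$)
$- 50 J - -14163 = \left(-50\right) \left(- \frac{467}{12}\right) - -14163 = \frac{11675}{6} + 14163 = \frac{96653}{6}$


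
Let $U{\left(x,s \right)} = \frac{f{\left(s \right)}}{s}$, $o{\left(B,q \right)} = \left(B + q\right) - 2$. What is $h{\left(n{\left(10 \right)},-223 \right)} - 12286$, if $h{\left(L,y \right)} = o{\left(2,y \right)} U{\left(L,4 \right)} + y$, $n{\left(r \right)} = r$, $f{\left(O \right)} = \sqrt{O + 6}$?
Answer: $-12509 - \frac{223 \sqrt{10}}{4} \approx -12685.0$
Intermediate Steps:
$o{\left(B,q \right)} = -2 + B + q$
$f{\left(O \right)} = \sqrt{6 + O}$
$U{\left(x,s \right)} = \frac{\sqrt{6 + s}}{s}$
$h{\left(L,y \right)} = y + \frac{y \sqrt{10}}{4}$ ($h{\left(L,y \right)} = \left(-2 + 2 + y\right) \frac{\sqrt{6 + 4}}{4} + y = y \frac{\sqrt{10}}{4} + y = \frac{y \sqrt{10}}{4} + y = y + \frac{y \sqrt{10}}{4}$)
$h{\left(n{\left(10 \right)},-223 \right)} - 12286 = \frac{1}{4} \left(-223\right) \left(4 + \sqrt{10}\right) - 12286 = \left(-223 - \frac{223 \sqrt{10}}{4}\right) - 12286 = -12509 - \frac{223 \sqrt{10}}{4}$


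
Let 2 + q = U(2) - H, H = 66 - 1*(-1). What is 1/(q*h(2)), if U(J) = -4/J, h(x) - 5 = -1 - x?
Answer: -1/142 ≈ -0.0070423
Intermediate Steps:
h(x) = 4 - x (h(x) = 5 + (-1 - x) = 4 - x)
H = 67 (H = 66 + 1 = 67)
q = -71 (q = -2 + (-4/2 - 1*67) = -2 + (-4*½ - 67) = -2 + (-2 - 67) = -2 - 69 = -71)
1/(q*h(2)) = 1/(-71*(4 - 1*2)) = 1/(-71*(4 - 2)) = 1/(-71*2) = 1/(-142) = -1/142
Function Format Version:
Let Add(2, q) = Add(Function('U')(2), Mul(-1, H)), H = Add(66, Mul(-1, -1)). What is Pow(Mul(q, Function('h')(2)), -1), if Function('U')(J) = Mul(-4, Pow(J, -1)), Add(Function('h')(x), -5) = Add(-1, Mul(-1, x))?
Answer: Rational(-1, 142) ≈ -0.0070423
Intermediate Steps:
Function('h')(x) = Add(4, Mul(-1, x)) (Function('h')(x) = Add(5, Add(-1, Mul(-1, x))) = Add(4, Mul(-1, x)))
H = 67 (H = Add(66, 1) = 67)
q = -71 (q = Add(-2, Add(Mul(-4, Pow(2, -1)), Mul(-1, 67))) = Add(-2, Add(Mul(-4, Rational(1, 2)), -67)) = Add(-2, Add(-2, -67)) = Add(-2, -69) = -71)
Pow(Mul(q, Function('h')(2)), -1) = Pow(Mul(-71, Add(4, Mul(-1, 2))), -1) = Pow(Mul(-71, Add(4, -2)), -1) = Pow(Mul(-71, 2), -1) = Pow(-142, -1) = Rational(-1, 142)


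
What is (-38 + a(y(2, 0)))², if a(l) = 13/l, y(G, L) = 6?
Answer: 46225/36 ≈ 1284.0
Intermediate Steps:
(-38 + a(y(2, 0)))² = (-38 + 13/6)² = (-215/6)² = 46225/36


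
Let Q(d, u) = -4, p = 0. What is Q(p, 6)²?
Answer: 16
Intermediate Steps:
Q(p, 6)² = (-4)² = 16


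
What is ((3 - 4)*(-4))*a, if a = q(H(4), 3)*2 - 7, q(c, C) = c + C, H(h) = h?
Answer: 28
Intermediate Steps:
q(c, C) = C + c
a = 7 (a = (3 + 4)*2 - 7 = 7*2 - 7 = 14 - 7 = 7)
((3 - 4)*(-4))*a = ((3 - 4)*(-4))*7 = -1*(-4)*7 = 4*7 = 28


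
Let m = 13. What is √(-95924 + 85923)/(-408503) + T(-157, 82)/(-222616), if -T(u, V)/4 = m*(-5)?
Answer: -65/55654 - I*√10001/408503 ≈ -0.0011679 - 0.00024481*I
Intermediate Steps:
T(u, V) = 260 (T(u, V) = -52*(-5) = -4*(-65) = 260)
√(-95924 + 85923)/(-408503) + T(-157, 82)/(-222616) = √(-95924 + 85923)/(-408503) + 260/(-222616) = √(-10001)*(-1/408503) + 260*(-1/222616) = (I*√10001)*(-1/408503) - 65/55654 = -I*√10001/408503 - 65/55654 = -65/55654 - I*√10001/408503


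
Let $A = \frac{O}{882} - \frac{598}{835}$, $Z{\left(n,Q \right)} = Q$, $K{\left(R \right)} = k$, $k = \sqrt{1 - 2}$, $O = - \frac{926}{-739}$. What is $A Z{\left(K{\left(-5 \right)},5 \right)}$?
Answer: $- \frac{194500997}{54425133} \approx -3.5737$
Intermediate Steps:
$O = \frac{926}{739}$ ($O = \left(-926\right) \left(- \frac{1}{739}\right) = \frac{926}{739} \approx 1.253$)
$k = i$ ($k = \sqrt{-1} = i \approx 1.0 i$)
$K{\left(R \right)} = i$
$A = - \frac{194500997}{272125665}$ ($A = \frac{926}{739 \cdot 882} - \frac{598}{835} = \frac{926}{739} \cdot \frac{1}{882} - \frac{598}{835} = \frac{463}{325899} - \frac{598}{835} = - \frac{194500997}{272125665} \approx -0.71475$)
$A Z{\left(K{\left(-5 \right)},5 \right)} = \left(- \frac{194500997}{272125665}\right) 5 = - \frac{194500997}{54425133}$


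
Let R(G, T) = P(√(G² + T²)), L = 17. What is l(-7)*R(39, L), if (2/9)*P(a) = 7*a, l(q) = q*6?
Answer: -1323*√1810 ≈ -56286.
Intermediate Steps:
l(q) = 6*q
P(a) = 63*a/2 (P(a) = 9*(7*a)/2 = 63*a/2)
R(G, T) = 63*√(G² + T²)/2
l(-7)*R(39, L) = (6*(-7))*(63*√(39² + 17²)/2) = -1323*√(1521 + 289) = -1323*√1810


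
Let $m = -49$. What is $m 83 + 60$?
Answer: $-4007$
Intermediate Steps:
$m 83 + 60 = \left(-49\right) 83 + 60 = -4067 + 60 = -4007$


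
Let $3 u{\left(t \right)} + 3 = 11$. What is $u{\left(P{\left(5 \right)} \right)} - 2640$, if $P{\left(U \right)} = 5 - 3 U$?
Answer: $- \frac{7912}{3} \approx -2637.3$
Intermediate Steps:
$u{\left(t \right)} = \frac{8}{3}$ ($u{\left(t \right)} = -1 + \frac{1}{3} \cdot 11 = -1 + \frac{11}{3} = \frac{8}{3}$)
$u{\left(P{\left(5 \right)} \right)} - 2640 = \frac{8}{3} - 2640 = - \frac{7912}{3}$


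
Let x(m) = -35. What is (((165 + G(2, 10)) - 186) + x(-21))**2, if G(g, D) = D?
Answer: 2116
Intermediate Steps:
(((165 + G(2, 10)) - 186) + x(-21))**2 = (((165 + 10) - 186) - 35)**2 = ((175 - 186) - 35)**2 = (-11 - 35)**2 = (-46)**2 = 2116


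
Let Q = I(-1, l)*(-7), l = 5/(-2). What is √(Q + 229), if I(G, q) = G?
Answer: 2*√59 ≈ 15.362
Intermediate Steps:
l = -5/2 (l = 5*(-½) = -5/2 ≈ -2.5000)
Q = 7 (Q = -1*(-7) = 7)
√(Q + 229) = √(7 + 229) = √236 = 2*√59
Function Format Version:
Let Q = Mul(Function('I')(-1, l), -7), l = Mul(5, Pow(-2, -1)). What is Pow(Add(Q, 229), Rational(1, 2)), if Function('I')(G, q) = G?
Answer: Mul(2, Pow(59, Rational(1, 2))) ≈ 15.362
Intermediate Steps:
l = Rational(-5, 2) (l = Mul(5, Rational(-1, 2)) = Rational(-5, 2) ≈ -2.5000)
Q = 7 (Q = Mul(-1, -7) = 7)
Pow(Add(Q, 229), Rational(1, 2)) = Pow(Add(7, 229), Rational(1, 2)) = Pow(236, Rational(1, 2)) = Mul(2, Pow(59, Rational(1, 2)))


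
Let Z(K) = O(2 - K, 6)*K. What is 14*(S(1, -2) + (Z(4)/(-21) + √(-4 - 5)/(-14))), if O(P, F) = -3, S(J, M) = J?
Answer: 22 - 3*I ≈ 22.0 - 3.0*I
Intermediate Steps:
Z(K) = -3*K
14*(S(1, -2) + (Z(4)/(-21) + √(-4 - 5)/(-14))) = 14*(1 + (-3*4/(-21) + √(-4 - 5)/(-14))) = 14*(1 + (-12*(-1/21) + √(-9)*(-1/14))) = 14*(1 + (4/7 + (3*I)*(-1/14))) = 14*(1 + (4/7 - 3*I/14)) = 14*(11/7 - 3*I/14) = 22 - 3*I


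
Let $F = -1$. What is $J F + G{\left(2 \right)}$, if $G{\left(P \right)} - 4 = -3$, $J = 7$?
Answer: $-6$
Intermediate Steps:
$G{\left(P \right)} = 1$ ($G{\left(P \right)} = 4 - 3 = 1$)
$J F + G{\left(2 \right)} = 7 \left(-1\right) + 1 = -7 + 1 = -6$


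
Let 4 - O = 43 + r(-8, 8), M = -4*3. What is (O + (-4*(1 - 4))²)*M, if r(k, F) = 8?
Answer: -1164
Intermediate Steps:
M = -12
O = -47 (O = 4 - (43 + 8) = 4 - 1*51 = 4 - 51 = -47)
(O + (-4*(1 - 4))²)*M = (-47 + (-4*(1 - 4))²)*(-12) = (-47 + (-4*(-3))²)*(-12) = (-47 + 12²)*(-12) = (-47 + 144)*(-12) = 97*(-12) = -1164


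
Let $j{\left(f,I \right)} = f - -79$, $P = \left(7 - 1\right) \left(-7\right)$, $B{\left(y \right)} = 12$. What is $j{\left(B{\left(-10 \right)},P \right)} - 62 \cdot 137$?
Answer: $-8403$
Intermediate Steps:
$P = -42$ ($P = 6 \left(-7\right) = -42$)
$j{\left(f,I \right)} = 79 + f$ ($j{\left(f,I \right)} = f + 79 = 79 + f$)
$j{\left(B{\left(-10 \right)},P \right)} - 62 \cdot 137 = \left(79 + 12\right) - 62 \cdot 137 = 91 - 8494 = -8403$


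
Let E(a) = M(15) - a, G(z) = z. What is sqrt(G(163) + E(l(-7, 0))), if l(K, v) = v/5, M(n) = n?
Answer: sqrt(178) ≈ 13.342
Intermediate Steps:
l(K, v) = v/5 (l(K, v) = v*(1/5) = v/5)
E(a) = 15 - a
sqrt(G(163) + E(l(-7, 0))) = sqrt(163 + (15 - 0/5)) = sqrt(163 + (15 - 1*0)) = sqrt(163 + (15 + 0)) = sqrt(163 + 15) = sqrt(178)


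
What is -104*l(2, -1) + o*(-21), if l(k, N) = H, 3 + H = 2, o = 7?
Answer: -43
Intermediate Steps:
H = -1 (H = -3 + 2 = -1)
l(k, N) = -1
-104*l(2, -1) + o*(-21) = -104*(-1) + 7*(-21) = 104 - 147 = -43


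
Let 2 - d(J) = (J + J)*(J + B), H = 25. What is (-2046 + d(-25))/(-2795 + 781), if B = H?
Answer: 1022/1007 ≈ 1.0149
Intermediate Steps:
B = 25
d(J) = 2 - 2*J*(25 + J) (d(J) = 2 - (J + J)*(J + 25) = 2 - 2*J*(25 + J))
(-2046 + d(-25))/(-2795 + 781) = (-2046 + (2 - 50*(-25) - 2*(-25)**2))/(-2795 + 781) = (-2046 + (2 + 1250 - 2*625))/(-2014) = (-2046 + (2 + 1250 - 1250))*(-1/2014) = (-2046 + 2)*(-1/2014) = -2044*(-1/2014) = 1022/1007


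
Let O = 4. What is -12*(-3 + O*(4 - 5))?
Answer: 84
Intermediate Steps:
-12*(-3 + O*(4 - 5)) = -12*(-3 + 4*(4 - 5)) = -12*(-3 + 4*(-1)) = -12*(-3 - 4) = -12*(-7) = 84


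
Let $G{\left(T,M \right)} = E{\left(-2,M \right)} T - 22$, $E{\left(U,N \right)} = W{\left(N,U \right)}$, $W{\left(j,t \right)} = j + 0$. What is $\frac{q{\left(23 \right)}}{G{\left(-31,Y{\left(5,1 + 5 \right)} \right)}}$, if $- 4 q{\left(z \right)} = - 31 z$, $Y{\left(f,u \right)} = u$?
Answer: $- \frac{713}{832} \approx -0.85697$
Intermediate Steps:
$W{\left(j,t \right)} = j$
$E{\left(U,N \right)} = N$
$q{\left(z \right)} = \frac{31 z}{4}$ ($q{\left(z \right)} = - \frac{\left(-31\right) z}{4} = \frac{31 z}{4}$)
$G{\left(T,M \right)} = -22 + M T$ ($G{\left(T,M \right)} = M T - 22 = -22 + M T$)
$\frac{q{\left(23 \right)}}{G{\left(-31,Y{\left(5,1 + 5 \right)} \right)}} = \frac{\frac{31}{4} \cdot 23}{-22 + \left(1 + 5\right) \left(-31\right)} = \frac{713}{4 \left(-22 + 6 \left(-31\right)\right)} = \frac{713}{4 \left(-22 - 186\right)} = \frac{713}{4 \left(-208\right)} = \frac{713}{4} \left(- \frac{1}{208}\right) = - \frac{713}{832}$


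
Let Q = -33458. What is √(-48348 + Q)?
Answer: I*√81806 ≈ 286.02*I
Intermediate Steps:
√(-48348 + Q) = √(-48348 - 33458) = √(-81806) = I*√81806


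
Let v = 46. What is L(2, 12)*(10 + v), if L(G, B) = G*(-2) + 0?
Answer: -224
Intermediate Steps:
L(G, B) = -2*G (L(G, B) = -2*G + 0 = -2*G)
L(2, 12)*(10 + v) = (-2*2)*(10 + 46) = -4*56 = -224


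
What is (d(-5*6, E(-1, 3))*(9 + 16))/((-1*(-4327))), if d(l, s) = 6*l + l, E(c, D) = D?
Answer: -5250/4327 ≈ -1.2133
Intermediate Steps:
d(l, s) = 7*l
(d(-5*6, E(-1, 3))*(9 + 16))/((-1*(-4327))) = ((7*(-5*6))*(9 + 16))/((-1*(-4327))) = ((7*(-30))*25)/4327 = -210*25*(1/4327) = -5250*1/4327 = -5250/4327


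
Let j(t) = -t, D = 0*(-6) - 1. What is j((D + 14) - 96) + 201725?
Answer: 201808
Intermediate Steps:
D = -1 (D = 0 - 1 = -1)
j((D + 14) - 96) + 201725 = -((-1 + 14) - 96) + 201725 = -(13 - 96) + 201725 = -1*(-83) + 201725 = 83 + 201725 = 201808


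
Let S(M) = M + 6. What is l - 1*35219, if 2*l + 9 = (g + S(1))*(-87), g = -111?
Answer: -61399/2 ≈ -30700.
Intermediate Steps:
S(M) = 6 + M
l = 9039/2 (l = -9/2 + ((-111 + (6 + 1))*(-87))/2 = -9/2 + ((-111 + 7)*(-87))/2 = -9/2 + (-104*(-87))/2 = -9/2 + (½)*9048 = -9/2 + 4524 = 9039/2 ≈ 4519.5)
l - 1*35219 = 9039/2 - 1*35219 = 9039/2 - 35219 = -61399/2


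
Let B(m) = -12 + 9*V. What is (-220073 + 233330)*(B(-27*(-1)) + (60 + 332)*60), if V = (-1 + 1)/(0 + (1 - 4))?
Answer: 311645556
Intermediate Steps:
V = 0 (V = 0/(0 - 3) = 0/(-3) = 0*(-⅓) = 0)
B(m) = -12 (B(m) = -12 + 9*0 = -12 + 0 = -12)
(-220073 + 233330)*(B(-27*(-1)) + (60 + 332)*60) = (-220073 + 233330)*(-12 + (60 + 332)*60) = 13257*(-12 + 392*60) = 13257*(-12 + 23520) = 13257*23508 = 311645556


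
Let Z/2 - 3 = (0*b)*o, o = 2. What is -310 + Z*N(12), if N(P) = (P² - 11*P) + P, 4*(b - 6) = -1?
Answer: -166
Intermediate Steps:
b = 23/4 (b = 6 + (¼)*(-1) = 6 - ¼ = 23/4 ≈ 5.7500)
Z = 6 (Z = 6 + 2*((0*(23/4))*2) = 6 + 2*(0*2) = 6 + 2*0 = 6 + 0 = 6)
N(P) = P² - 10*P
-310 + Z*N(12) = -310 + 6*(12*(-10 + 12)) = -310 + 6*(12*2) = -310 + 6*24 = -310 + 144 = -166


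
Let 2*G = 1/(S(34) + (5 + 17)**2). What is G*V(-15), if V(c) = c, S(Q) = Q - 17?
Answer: -5/334 ≈ -0.014970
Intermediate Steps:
S(Q) = -17 + Q
G = 1/1002 (G = 1/(2*((-17 + 34) + (5 + 17)**2)) = 1/(2*(17 + 22**2)) = 1/(2*(17 + 484)) = (1/2)/501 = (1/2)*(1/501) = 1/1002 ≈ 0.00099800)
G*V(-15) = (1/1002)*(-15) = -5/334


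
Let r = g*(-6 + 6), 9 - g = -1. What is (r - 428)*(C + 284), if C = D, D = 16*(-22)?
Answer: 29104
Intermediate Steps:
g = 10 (g = 9 - 1*(-1) = 9 + 1 = 10)
D = -352
r = 0 (r = 10*(-6 + 6) = 10*0 = 0)
C = -352
(r - 428)*(C + 284) = (0 - 428)*(-352 + 284) = -428*(-68) = 29104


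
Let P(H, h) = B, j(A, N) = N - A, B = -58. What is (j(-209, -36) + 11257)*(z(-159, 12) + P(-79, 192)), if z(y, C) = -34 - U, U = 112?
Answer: -2331720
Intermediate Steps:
P(H, h) = -58
z(y, C) = -146 (z(y, C) = -34 - 1*112 = -34 - 112 = -146)
(j(-209, -36) + 11257)*(z(-159, 12) + P(-79, 192)) = ((-36 - 1*(-209)) + 11257)*(-146 - 58) = ((-36 + 209) + 11257)*(-204) = (173 + 11257)*(-204) = 11430*(-204) = -2331720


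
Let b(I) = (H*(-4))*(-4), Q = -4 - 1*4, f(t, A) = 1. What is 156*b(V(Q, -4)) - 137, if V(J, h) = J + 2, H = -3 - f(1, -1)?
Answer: -10121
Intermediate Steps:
H = -4 (H = -3 - 1*1 = -3 - 1 = -4)
Q = -8 (Q = -4 - 4 = -8)
V(J, h) = 2 + J
b(I) = -64 (b(I) = -4*(-4)*(-4) = 16*(-4) = -64)
156*b(V(Q, -4)) - 137 = 156*(-64) - 137 = -9984 - 137 = -10121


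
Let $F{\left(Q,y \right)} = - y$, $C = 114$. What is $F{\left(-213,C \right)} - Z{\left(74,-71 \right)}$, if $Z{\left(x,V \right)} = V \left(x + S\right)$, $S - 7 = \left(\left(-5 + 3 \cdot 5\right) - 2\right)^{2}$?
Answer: $10181$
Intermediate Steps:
$S = 71$ ($S = 7 + \left(\left(-5 + 3 \cdot 5\right) - 2\right)^{2} = 7 + \left(\left(-5 + 15\right) - 2\right)^{2} = 7 + \left(10 - 2\right)^{2} = 7 + 8^{2} = 7 + 64 = 71$)
$Z{\left(x,V \right)} = V \left(71 + x\right)$ ($Z{\left(x,V \right)} = V \left(x + 71\right) = V \left(71 + x\right)$)
$F{\left(-213,C \right)} - Z{\left(74,-71 \right)} = \left(-1\right) 114 - - 71 \left(71 + 74\right) = -114 - \left(-71\right) 145 = -114 - -10295 = -114 + 10295 = 10181$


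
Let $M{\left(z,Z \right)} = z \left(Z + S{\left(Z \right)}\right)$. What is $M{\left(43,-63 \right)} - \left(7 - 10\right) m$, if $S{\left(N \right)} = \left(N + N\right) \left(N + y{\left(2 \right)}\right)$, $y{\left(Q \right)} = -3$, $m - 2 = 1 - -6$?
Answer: $354906$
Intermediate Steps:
$m = 9$ ($m = 2 + \left(1 - -6\right) = 2 + \left(1 + 6\right) = 2 + 7 = 9$)
$S{\left(N \right)} = 2 N \left(-3 + N\right)$ ($S{\left(N \right)} = \left(N + N\right) \left(N - 3\right) = 2 N \left(-3 + N\right)$)
$M{\left(z,Z \right)} = z \left(Z + 2 Z \left(-3 + Z\right)\right)$
$M{\left(43,-63 \right)} - \left(7 - 10\right) m = \left(-63\right) 43 \left(-5 + 2 \left(-63\right)\right) - \left(7 - 10\right) 9 = \left(-63\right) 43 \left(-5 - 126\right) - \left(-3\right) 9 = \left(-63\right) 43 \left(-131\right) - -27 = 354879 + 27 = 354906$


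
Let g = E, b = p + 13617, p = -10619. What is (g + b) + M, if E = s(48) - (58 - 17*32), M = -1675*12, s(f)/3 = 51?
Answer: -16463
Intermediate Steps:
s(f) = 153 (s(f) = 3*51 = 153)
b = 2998 (b = -10619 + 13617 = 2998)
M = -20100
E = 639 (E = 153 - (58 - 17*32) = 153 - (58 - 544) = 153 - 1*(-486) = 153 + 486 = 639)
g = 639
(g + b) + M = (639 + 2998) - 20100 = 3637 - 20100 = -16463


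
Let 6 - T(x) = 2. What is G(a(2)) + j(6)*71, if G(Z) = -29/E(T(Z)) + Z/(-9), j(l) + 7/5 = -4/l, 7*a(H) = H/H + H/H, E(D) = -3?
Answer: -43186/315 ≈ -137.10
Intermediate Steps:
T(x) = 4 (T(x) = 6 - 1*2 = 6 - 2 = 4)
a(H) = 2/7 (a(H) = (H/H + H/H)/7 = (1 + 1)/7 = (1/7)*2 = 2/7)
j(l) = -7/5 - 4/l
G(Z) = 29/3 - Z/9 (G(Z) = -29/(-3) + Z/(-9) = -29*(-1/3) + Z*(-1/9) = 29/3 - Z/9)
G(a(2)) + j(6)*71 = (29/3 - 1/9*2/7) + (-7/5 - 4/6)*71 = (29/3 - 2/63) + (-7/5 - 4*1/6)*71 = 607/63 + (-7/5 - 2/3)*71 = 607/63 - 31/15*71 = 607/63 - 2201/15 = -43186/315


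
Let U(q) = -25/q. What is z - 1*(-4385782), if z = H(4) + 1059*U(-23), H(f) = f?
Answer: 100899553/23 ≈ 4.3869e+6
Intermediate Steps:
z = 26567/23 (z = 4 + 1059*(-25/(-23)) = 4 + 1059*(-25*(-1/23)) = 4 + 1059*(25/23) = 4 + 26475/23 = 26567/23 ≈ 1155.1)
z - 1*(-4385782) = 26567/23 - 1*(-4385782) = 26567/23 + 4385782 = 100899553/23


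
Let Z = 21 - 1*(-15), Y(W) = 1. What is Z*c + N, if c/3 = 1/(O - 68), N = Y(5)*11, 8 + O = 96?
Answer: 82/5 ≈ 16.400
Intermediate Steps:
O = 88 (O = -8 + 96 = 88)
N = 11 (N = 1*11 = 11)
c = 3/20 (c = 3/(88 - 68) = 3/20 ≈ 0.15000)
Z = 36 (Z = 21 + 15 = 36)
Z*c + N = 36*(3/20) + 11 = 27/5 + 11 = 82/5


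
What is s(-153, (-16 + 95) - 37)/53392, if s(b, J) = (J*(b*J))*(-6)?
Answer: 202419/6674 ≈ 30.329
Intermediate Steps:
s(b, J) = -6*b*J**2 (s(b, J) = (J*(J*b))*(-6) = (b*J**2)*(-6) = -6*b*J**2)
s(-153, (-16 + 95) - 37)/53392 = -6*(-153)*((-16 + 95) - 37)**2/53392 = -6*(-153)*(79 - 37)**2*(1/53392) = -6*(-153)*42**2*(1/53392) = -6*(-153)*1764*(1/53392) = 1619352*(1/53392) = 202419/6674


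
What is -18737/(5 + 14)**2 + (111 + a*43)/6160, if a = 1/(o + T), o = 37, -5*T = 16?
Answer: -9749558433/187907720 ≈ -51.885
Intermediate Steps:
T = -16/5 (T = -1/5*16 = -16/5 ≈ -3.2000)
a = 5/169 (a = 1/(37 - 16/5) = 1/(169/5) = 5/169 ≈ 0.029586)
-18737/(5 + 14)**2 + (111 + a*43)/6160 = -18737/(5 + 14)**2 + (111 + (5/169)*43)/6160 = -18737/(19**2) + (111 + 215/169)*(1/6160) = -18737/361 + (18974/169)*(1/6160) = -18737*1/361 + 9487/520520 = -18737/361 + 9487/520520 = -9749558433/187907720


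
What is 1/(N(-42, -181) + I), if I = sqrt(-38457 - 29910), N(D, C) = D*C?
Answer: 2534/19286257 - I*sqrt(68367)/57858771 ≈ 0.00013139 - 4.5191e-6*I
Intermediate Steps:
N(D, C) = C*D
I = I*sqrt(68367) (I = sqrt(-68367) = I*sqrt(68367) ≈ 261.47*I)
1/(N(-42, -181) + I) = 1/(-181*(-42) + I*sqrt(68367)) = 1/(7602 + I*sqrt(68367))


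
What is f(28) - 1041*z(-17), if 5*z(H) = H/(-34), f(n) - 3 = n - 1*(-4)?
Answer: -691/10 ≈ -69.100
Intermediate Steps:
f(n) = 7 + n (f(n) = 3 + (n - 1*(-4)) = 3 + (n + 4) = 3 + (4 + n) = 7 + n)
z(H) = -H/170 (z(H) = (H/(-34))/5 = (H*(-1/34))/5 = (-H/34)/5 = -H/170)
f(28) - 1041*z(-17) = (7 + 28) - (-1041)*(-17)/170 = 35 - 1041*⅒ = 35 - 1041/10 = -691/10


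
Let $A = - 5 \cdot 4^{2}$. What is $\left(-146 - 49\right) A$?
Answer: $15600$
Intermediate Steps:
$A = -80$ ($A = \left(-5\right) 16 = -80$)
$\left(-146 - 49\right) A = \left(-146 - 49\right) \left(-80\right) = \left(-195\right) \left(-80\right) = 15600$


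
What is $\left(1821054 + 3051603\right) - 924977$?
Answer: $3947680$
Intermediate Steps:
$\left(1821054 + 3051603\right) - 924977 = 4872657 - 924977 = 3947680$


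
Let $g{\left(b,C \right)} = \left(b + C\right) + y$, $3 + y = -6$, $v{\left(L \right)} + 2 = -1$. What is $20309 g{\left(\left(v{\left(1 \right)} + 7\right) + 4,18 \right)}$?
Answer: $345253$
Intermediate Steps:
$v{\left(L \right)} = -3$ ($v{\left(L \right)} = -2 - 1 = -3$)
$y = -9$ ($y = -3 - 6 = -9$)
$g{\left(b,C \right)} = -9 + C + b$ ($g{\left(b,C \right)} = \left(b + C\right) - 9 = \left(C + b\right) - 9 = -9 + C + b$)
$20309 g{\left(\left(v{\left(1 \right)} + 7\right) + 4,18 \right)} = 20309 \left(-9 + 18 + \left(\left(-3 + 7\right) + 4\right)\right) = 20309 \left(-9 + 18 + \left(4 + 4\right)\right) = 20309 \left(-9 + 18 + 8\right) = 20309 \cdot 17 = 345253$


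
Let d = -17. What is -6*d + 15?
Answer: 117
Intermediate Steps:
-6*d + 15 = -6*(-17) + 15 = 102 + 15 = 117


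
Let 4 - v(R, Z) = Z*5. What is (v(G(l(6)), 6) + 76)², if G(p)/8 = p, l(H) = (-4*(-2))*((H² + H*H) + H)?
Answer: 2500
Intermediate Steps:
l(H) = 8*H + 16*H² (l(H) = 8*((H² + H²) + H) = 8*(2*H² + H) = 8*(H + 2*H²) = 8*H + 16*H²)
G(p) = 8*p
v(R, Z) = 4 - 5*Z (v(R, Z) = 4 - Z*5 = 4 - 5*Z)
(v(G(l(6)), 6) + 76)² = ((4 - 5*6) + 76)² = ((4 - 30) + 76)² = (-26 + 76)² = 50² = 2500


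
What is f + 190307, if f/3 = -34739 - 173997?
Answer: -435901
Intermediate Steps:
f = -626208 (f = 3*(-34739 - 173997) = 3*(-208736) = -626208)
f + 190307 = -626208 + 190307 = -435901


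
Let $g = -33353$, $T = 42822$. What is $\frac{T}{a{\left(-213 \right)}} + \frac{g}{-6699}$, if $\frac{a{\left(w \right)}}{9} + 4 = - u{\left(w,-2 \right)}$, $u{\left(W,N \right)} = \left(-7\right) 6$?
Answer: $\frac{16570628}{127281} \approx 130.19$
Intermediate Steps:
$u{\left(W,N \right)} = -42$
$a{\left(w \right)} = 342$ ($a{\left(w \right)} = -36 + 9 \left(\left(-1\right) \left(-42\right)\right) = -36 + 9 \cdot 42 = -36 + 378 = 342$)
$\frac{T}{a{\left(-213 \right)}} + \frac{g}{-6699} = \frac{42822}{342} - \frac{33353}{-6699} = 42822 \cdot \frac{1}{342} - - \frac{33353}{6699} = \frac{2379}{19} + \frac{33353}{6699} = \frac{16570628}{127281}$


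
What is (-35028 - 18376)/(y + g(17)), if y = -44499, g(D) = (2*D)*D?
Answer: 53404/43921 ≈ 1.2159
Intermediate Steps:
g(D) = 2*D²
(-35028 - 18376)/(y + g(17)) = (-35028 - 18376)/(-44499 + 2*17²) = -53404/(-44499 + 2*289) = -53404/(-44499 + 578) = -53404/(-43921) = -53404*(-1/43921) = 53404/43921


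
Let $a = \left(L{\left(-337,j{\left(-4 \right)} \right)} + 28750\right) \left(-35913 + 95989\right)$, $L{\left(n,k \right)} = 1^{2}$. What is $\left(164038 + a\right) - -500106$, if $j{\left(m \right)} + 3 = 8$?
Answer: $1727909220$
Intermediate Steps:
$j{\left(m \right)} = 5$ ($j{\left(m \right)} = -3 + 8 = 5$)
$L{\left(n,k \right)} = 1$
$a = 1727245076$ ($a = \left(1 + 28750\right) \left(-35913 + 95989\right) = 28751 \cdot 60076 = 1727245076$)
$\left(164038 + a\right) - -500106 = \left(164038 + 1727245076\right) - -500106 = 1727409114 + 500106 = 1727909220$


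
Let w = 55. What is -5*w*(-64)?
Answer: 17600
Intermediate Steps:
-5*w*(-64) = -5*55*(-64) = -275*(-64) = 17600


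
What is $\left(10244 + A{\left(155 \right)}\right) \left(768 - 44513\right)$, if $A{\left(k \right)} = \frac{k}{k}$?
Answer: $-448167525$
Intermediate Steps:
$A{\left(k \right)} = 1$
$\left(10244 + A{\left(155 \right)}\right) \left(768 - 44513\right) = \left(10244 + 1\right) \left(768 - 44513\right) = 10245 \left(-43745\right) = -448167525$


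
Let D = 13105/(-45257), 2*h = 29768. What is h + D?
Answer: 673592083/45257 ≈ 14884.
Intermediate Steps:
h = 14884 (h = (1/2)*29768 = 14884)
D = -13105/45257 (D = 13105*(-1/45257) = -13105/45257 ≈ -0.28957)
h + D = 14884 - 13105/45257 = 673592083/45257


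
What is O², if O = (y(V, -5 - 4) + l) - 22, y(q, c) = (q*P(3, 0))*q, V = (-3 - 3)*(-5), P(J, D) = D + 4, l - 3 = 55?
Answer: 13220496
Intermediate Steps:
l = 58 (l = 3 + 55 = 58)
P(J, D) = 4 + D
V = 30 (V = -6*(-5) = 30)
y(q, c) = 4*q² (y(q, c) = (q*(4 + 0))*q = (q*4)*q = (4*q)*q = 4*q²)
O = 3636 (O = (4*30² + 58) - 22 = (4*900 + 58) - 22 = (3600 + 58) - 22 = 3658 - 22 = 3636)
O² = 3636² = 13220496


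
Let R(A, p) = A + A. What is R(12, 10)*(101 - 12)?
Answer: 2136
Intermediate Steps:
R(A, p) = 2*A
R(12, 10)*(101 - 12) = (2*12)*(101 - 12) = 24*89 = 2136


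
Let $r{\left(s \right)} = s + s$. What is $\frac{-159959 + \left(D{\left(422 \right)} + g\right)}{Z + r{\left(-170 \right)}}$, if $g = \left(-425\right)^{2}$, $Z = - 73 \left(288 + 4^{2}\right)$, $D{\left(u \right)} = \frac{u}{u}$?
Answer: $- \frac{20667}{22532} \approx -0.91723$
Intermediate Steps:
$r{\left(s \right)} = 2 s$
$D{\left(u \right)} = 1$
$Z = -22192$ ($Z = - 73 \left(288 + 16\right) = \left(-73\right) 304 = -22192$)
$g = 180625$
$\frac{-159959 + \left(D{\left(422 \right)} + g\right)}{Z + r{\left(-170 \right)}} = \frac{-159959 + \left(1 + 180625\right)}{-22192 + 2 \left(-170\right)} = \frac{-159959 + 180626}{-22192 - 340} = \frac{20667}{-22532} = 20667 \left(- \frac{1}{22532}\right) = - \frac{20667}{22532}$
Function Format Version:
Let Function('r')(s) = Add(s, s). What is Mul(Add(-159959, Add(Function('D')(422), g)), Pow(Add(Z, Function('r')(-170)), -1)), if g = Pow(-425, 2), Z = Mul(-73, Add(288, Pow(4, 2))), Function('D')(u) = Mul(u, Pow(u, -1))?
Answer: Rational(-20667, 22532) ≈ -0.91723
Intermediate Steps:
Function('r')(s) = Mul(2, s)
Function('D')(u) = 1
Z = -22192 (Z = Mul(-73, Add(288, 16)) = Mul(-73, 304) = -22192)
g = 180625
Mul(Add(-159959, Add(Function('D')(422), g)), Pow(Add(Z, Function('r')(-170)), -1)) = Mul(Add(-159959, Add(1, 180625)), Pow(Add(-22192, Mul(2, -170)), -1)) = Mul(Add(-159959, 180626), Pow(Add(-22192, -340), -1)) = Mul(20667, Pow(-22532, -1)) = Mul(20667, Rational(-1, 22532)) = Rational(-20667, 22532)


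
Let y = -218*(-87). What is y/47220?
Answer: 3161/7870 ≈ 0.40165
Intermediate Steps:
y = 18966
y/47220 = 18966/47220 = 18966*(1/47220) = 3161/7870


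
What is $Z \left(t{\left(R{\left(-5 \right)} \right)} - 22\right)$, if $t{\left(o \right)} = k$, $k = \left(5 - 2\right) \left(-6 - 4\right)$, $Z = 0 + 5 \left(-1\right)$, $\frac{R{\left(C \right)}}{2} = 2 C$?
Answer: $260$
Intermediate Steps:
$R{\left(C \right)} = 4 C$ ($R{\left(C \right)} = 2 \cdot 2 C = 4 C$)
$Z = -5$ ($Z = 0 - 5 = -5$)
$k = -30$ ($k = 3 \left(-10\right) = -30$)
$t{\left(o \right)} = -30$
$Z \left(t{\left(R{\left(-5 \right)} \right)} - 22\right) = - 5 \left(-30 - 22\right) = \left(-5\right) \left(-52\right) = 260$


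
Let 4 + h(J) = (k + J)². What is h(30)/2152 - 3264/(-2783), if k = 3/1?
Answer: 10043683/5989016 ≈ 1.6770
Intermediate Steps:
k = 3 (k = 3*1 = 3)
h(J) = -4 + (3 + J)²
h(30)/2152 - 3264/(-2783) = (-4 + (3 + 30)²)/2152 - 3264/(-2783) = (-4 + 33²)*(1/2152) - 3264*(-1/2783) = (-4 + 1089)*(1/2152) + 3264/2783 = 1085*(1/2152) + 3264/2783 = 1085/2152 + 3264/2783 = 10043683/5989016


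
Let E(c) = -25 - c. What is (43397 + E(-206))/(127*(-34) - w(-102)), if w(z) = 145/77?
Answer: -372834/36959 ≈ -10.088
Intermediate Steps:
w(z) = 145/77 (w(z) = 145*(1/77) = 145/77)
(43397 + E(-206))/(127*(-34) - w(-102)) = (43397 + (-25 - 1*(-206)))/(127*(-34) - 1*145/77) = (43397 + (-25 + 206))/(-4318 - 145/77) = (43397 + 181)/(-332631/77) = 43578*(-77/332631) = -372834/36959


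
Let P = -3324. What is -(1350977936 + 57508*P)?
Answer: -1159821344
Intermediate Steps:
-(1350977936 + 57508*P) = -57508/(1/(23492 - 3324)) = -57508/(1/20168) = -57508/1/20168 = -57508*20168 = -1159821344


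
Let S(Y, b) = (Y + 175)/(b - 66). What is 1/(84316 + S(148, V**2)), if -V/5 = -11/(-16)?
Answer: 13871/1169464548 ≈ 1.1861e-5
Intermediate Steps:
V = -55/16 (V = -(-55)/(-16) = -(-55)*(-1)/16 = -5*11/16 = -55/16 ≈ -3.4375)
S(Y, b) = (175 + Y)/(-66 + b)
1/(84316 + S(148, V**2)) = 1/(84316 + (175 + 148)/(-66 + (-55/16)**2)) = 1/(84316 + 323/(-66 + 3025/256)) = 1/(84316 + 323/(-13871/256)) = 1/(84316 - 256/13871*323) = 1/(84316 - 82688/13871) = 1/(1169464548/13871) = 13871/1169464548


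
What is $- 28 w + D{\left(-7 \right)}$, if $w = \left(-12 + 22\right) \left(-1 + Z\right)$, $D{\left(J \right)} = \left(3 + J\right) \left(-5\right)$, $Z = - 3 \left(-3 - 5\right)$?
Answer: $-6420$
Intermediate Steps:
$Z = 24$ ($Z = \left(-3\right) \left(-8\right) = 24$)
$D{\left(J \right)} = -15 - 5 J$
$w = 230$ ($w = \left(-12 + 22\right) \left(-1 + 24\right) = 10 \cdot 23 = 230$)
$- 28 w + D{\left(-7 \right)} = \left(-28\right) 230 - -20 = -6440 + \left(-15 + 35\right) = -6440 + 20 = -6420$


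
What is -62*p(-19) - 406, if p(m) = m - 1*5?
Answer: 1082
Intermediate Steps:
p(m) = -5 + m (p(m) = m - 5 = -5 + m)
-62*p(-19) - 406 = -62*(-5 - 19) - 406 = -62*(-24) - 406 = 1488 - 406 = 1082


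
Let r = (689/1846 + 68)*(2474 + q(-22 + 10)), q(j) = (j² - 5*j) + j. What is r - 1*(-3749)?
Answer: 13208276/71 ≈ 1.8603e+5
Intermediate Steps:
q(j) = j² - 4*j
r = 12942097/71 (r = (689/1846 + 68)*(2474 + (-22 + 10)*(-4 + (-22 + 10))) = (689*(1/1846) + 68)*(2474 - 12*(-4 - 12)) = (53/142 + 68)*(2474 - 12*(-16)) = 9709*(2474 + 192)/142 = (9709/142)*2666 = 12942097/71 ≈ 1.8228e+5)
r - 1*(-3749) = 12942097/71 - 1*(-3749) = 12942097/71 + 3749 = 13208276/71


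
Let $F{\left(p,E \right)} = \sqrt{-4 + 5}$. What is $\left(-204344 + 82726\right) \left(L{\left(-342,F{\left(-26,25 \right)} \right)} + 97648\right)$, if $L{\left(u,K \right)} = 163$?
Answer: $-11895578198$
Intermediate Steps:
$F{\left(p,E \right)} = 1$ ($F{\left(p,E \right)} = \sqrt{1} = 1$)
$\left(-204344 + 82726\right) \left(L{\left(-342,F{\left(-26,25 \right)} \right)} + 97648\right) = \left(-204344 + 82726\right) \left(163 + 97648\right) = \left(-121618\right) 97811 = -11895578198$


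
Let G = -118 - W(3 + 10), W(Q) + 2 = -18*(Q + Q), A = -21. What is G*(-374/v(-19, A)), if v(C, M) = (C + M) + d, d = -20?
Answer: 32912/15 ≈ 2194.1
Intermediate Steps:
W(Q) = -2 - 36*Q (W(Q) = -2 - 18*(Q + Q) = -2 - 36*Q)
G = 352 (G = -118 - (-2 - 36*(3 + 10)) = -118 - (-2 - 36*13) = -118 - (-2 - 468) = -118 - 1*(-470) = -118 + 470 = 352)
v(C, M) = -20 + C + M (v(C, M) = (C + M) - 20 = -20 + C + M)
G*(-374/v(-19, A)) = 352*(-374/(-20 - 19 - 21)) = 352*(-374/(-60)) = 352*(-374*(-1/60)) = 352*(187/30) = 32912/15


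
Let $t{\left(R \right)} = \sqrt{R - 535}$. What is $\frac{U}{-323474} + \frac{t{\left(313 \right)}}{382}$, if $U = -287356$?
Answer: $\frac{143678}{161737} + \frac{i \sqrt{222}}{382} \approx 0.88834 + 0.039004 i$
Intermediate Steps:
$t{\left(R \right)} = \sqrt{-535 + R}$
$\frac{U}{-323474} + \frac{t{\left(313 \right)}}{382} = - \frac{287356}{-323474} + \frac{\sqrt{-535 + 313}}{382} = \left(-287356\right) \left(- \frac{1}{323474}\right) + \sqrt{-222} \cdot \frac{1}{382} = \frac{143678}{161737} + i \sqrt{222} \cdot \frac{1}{382} = \frac{143678}{161737} + \frac{i \sqrt{222}}{382}$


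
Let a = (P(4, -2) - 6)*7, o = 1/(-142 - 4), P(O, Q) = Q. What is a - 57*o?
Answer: -8119/146 ≈ -55.610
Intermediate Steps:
o = -1/146 (o = 1/(-146) = -1/146 ≈ -0.0068493)
a = -56 (a = (-2 - 6)*7 = -8*7 = -56)
a - 57*o = -56 - 57*(-1/146) = -56 + 57/146 = -8119/146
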